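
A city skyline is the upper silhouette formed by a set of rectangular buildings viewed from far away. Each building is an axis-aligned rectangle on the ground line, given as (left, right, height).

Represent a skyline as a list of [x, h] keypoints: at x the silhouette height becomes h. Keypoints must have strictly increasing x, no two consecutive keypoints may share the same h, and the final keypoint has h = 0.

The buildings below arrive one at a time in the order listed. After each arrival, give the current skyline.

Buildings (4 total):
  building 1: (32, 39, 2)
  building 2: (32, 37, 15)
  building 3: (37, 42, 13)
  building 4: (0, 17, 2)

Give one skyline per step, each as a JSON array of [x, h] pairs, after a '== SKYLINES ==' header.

== SKYLINES ==
[[32,2],[39,0]]
[[32,15],[37,2],[39,0]]
[[32,15],[37,13],[42,0]]
[[0,2],[17,0],[32,15],[37,13],[42,0]]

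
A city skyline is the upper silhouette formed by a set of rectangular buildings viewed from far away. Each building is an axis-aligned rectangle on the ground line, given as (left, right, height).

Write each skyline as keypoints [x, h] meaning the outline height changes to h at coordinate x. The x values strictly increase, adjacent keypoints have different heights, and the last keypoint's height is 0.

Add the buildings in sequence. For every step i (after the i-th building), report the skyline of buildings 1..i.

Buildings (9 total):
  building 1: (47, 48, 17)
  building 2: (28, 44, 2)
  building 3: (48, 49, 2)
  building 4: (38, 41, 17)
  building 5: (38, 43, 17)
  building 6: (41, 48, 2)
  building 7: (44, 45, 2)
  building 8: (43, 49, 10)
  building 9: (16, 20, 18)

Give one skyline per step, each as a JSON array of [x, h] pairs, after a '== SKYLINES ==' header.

== SKYLINES ==
[[47,17],[48,0]]
[[28,2],[44,0],[47,17],[48,0]]
[[28,2],[44,0],[47,17],[48,2],[49,0]]
[[28,2],[38,17],[41,2],[44,0],[47,17],[48,2],[49,0]]
[[28,2],[38,17],[43,2],[44,0],[47,17],[48,2],[49,0]]
[[28,2],[38,17],[43,2],[47,17],[48,2],[49,0]]
[[28,2],[38,17],[43,2],[47,17],[48,2],[49,0]]
[[28,2],[38,17],[43,10],[47,17],[48,10],[49,0]]
[[16,18],[20,0],[28,2],[38,17],[43,10],[47,17],[48,10],[49,0]]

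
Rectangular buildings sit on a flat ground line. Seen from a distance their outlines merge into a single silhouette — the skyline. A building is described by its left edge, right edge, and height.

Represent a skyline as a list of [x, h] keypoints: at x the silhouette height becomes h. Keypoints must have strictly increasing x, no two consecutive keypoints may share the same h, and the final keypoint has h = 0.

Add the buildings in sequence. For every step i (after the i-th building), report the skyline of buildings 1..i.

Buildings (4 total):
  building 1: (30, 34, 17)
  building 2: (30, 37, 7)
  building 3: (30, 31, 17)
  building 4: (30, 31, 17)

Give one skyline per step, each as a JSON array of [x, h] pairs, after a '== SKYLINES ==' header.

== SKYLINES ==
[[30,17],[34,0]]
[[30,17],[34,7],[37,0]]
[[30,17],[34,7],[37,0]]
[[30,17],[34,7],[37,0]]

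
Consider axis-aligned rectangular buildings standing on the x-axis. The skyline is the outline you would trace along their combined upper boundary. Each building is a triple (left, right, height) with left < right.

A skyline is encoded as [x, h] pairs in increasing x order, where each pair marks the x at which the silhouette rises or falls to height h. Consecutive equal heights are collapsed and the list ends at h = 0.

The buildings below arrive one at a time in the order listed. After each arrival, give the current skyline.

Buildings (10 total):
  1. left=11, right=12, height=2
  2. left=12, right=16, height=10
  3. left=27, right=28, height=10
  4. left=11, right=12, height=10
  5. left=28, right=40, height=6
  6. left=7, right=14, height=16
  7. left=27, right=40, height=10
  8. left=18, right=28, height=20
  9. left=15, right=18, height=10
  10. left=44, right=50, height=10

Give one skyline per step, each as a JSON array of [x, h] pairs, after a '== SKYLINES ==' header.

== SKYLINES ==
[[11,2],[12,0]]
[[11,2],[12,10],[16,0]]
[[11,2],[12,10],[16,0],[27,10],[28,0]]
[[11,10],[16,0],[27,10],[28,0]]
[[11,10],[16,0],[27,10],[28,6],[40,0]]
[[7,16],[14,10],[16,0],[27,10],[28,6],[40,0]]
[[7,16],[14,10],[16,0],[27,10],[40,0]]
[[7,16],[14,10],[16,0],[18,20],[28,10],[40,0]]
[[7,16],[14,10],[18,20],[28,10],[40,0]]
[[7,16],[14,10],[18,20],[28,10],[40,0],[44,10],[50,0]]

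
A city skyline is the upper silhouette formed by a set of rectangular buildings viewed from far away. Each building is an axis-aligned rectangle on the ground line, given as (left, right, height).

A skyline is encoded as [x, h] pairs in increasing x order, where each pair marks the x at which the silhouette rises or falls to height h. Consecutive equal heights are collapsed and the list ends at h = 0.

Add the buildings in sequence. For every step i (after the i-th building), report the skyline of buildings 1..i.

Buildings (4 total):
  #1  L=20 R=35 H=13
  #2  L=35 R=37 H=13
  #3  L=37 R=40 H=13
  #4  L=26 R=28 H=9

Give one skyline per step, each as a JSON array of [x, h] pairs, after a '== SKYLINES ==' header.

== SKYLINES ==
[[20,13],[35,0]]
[[20,13],[37,0]]
[[20,13],[40,0]]
[[20,13],[40,0]]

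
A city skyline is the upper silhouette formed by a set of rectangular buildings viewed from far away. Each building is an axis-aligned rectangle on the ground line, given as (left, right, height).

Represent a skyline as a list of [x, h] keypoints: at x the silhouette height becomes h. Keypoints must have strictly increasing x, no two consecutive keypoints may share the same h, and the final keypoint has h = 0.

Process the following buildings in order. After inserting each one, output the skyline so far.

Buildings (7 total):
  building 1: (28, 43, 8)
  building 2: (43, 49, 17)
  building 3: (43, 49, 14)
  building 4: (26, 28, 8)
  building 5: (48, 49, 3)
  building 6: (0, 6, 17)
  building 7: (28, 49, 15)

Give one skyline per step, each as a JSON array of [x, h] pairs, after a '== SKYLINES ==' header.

== SKYLINES ==
[[28,8],[43,0]]
[[28,8],[43,17],[49,0]]
[[28,8],[43,17],[49,0]]
[[26,8],[43,17],[49,0]]
[[26,8],[43,17],[49,0]]
[[0,17],[6,0],[26,8],[43,17],[49,0]]
[[0,17],[6,0],[26,8],[28,15],[43,17],[49,0]]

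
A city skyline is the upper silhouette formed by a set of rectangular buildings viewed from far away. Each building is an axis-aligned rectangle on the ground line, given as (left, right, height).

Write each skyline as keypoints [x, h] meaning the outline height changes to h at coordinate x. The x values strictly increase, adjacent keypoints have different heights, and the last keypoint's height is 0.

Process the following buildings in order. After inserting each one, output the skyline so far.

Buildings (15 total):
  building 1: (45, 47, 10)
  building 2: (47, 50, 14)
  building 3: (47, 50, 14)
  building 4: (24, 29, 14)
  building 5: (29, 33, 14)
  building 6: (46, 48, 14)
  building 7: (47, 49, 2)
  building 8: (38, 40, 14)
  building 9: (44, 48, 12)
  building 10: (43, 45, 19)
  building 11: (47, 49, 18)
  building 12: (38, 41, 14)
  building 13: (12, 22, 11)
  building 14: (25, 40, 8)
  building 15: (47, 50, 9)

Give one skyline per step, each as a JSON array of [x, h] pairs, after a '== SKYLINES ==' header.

== SKYLINES ==
[[45,10],[47,0]]
[[45,10],[47,14],[50,0]]
[[45,10],[47,14],[50,0]]
[[24,14],[29,0],[45,10],[47,14],[50,0]]
[[24,14],[33,0],[45,10],[47,14],[50,0]]
[[24,14],[33,0],[45,10],[46,14],[50,0]]
[[24,14],[33,0],[45,10],[46,14],[50,0]]
[[24,14],[33,0],[38,14],[40,0],[45,10],[46,14],[50,0]]
[[24,14],[33,0],[38,14],[40,0],[44,12],[46,14],[50,0]]
[[24,14],[33,0],[38,14],[40,0],[43,19],[45,12],[46,14],[50,0]]
[[24,14],[33,0],[38,14],[40,0],[43,19],[45,12],[46,14],[47,18],[49,14],[50,0]]
[[24,14],[33,0],[38,14],[41,0],[43,19],[45,12],[46,14],[47,18],[49,14],[50,0]]
[[12,11],[22,0],[24,14],[33,0],[38,14],[41,0],[43,19],[45,12],[46,14],[47,18],[49,14],[50,0]]
[[12,11],[22,0],[24,14],[33,8],[38,14],[41,0],[43,19],[45,12],[46,14],[47,18],[49,14],[50,0]]
[[12,11],[22,0],[24,14],[33,8],[38,14],[41,0],[43,19],[45,12],[46,14],[47,18],[49,14],[50,0]]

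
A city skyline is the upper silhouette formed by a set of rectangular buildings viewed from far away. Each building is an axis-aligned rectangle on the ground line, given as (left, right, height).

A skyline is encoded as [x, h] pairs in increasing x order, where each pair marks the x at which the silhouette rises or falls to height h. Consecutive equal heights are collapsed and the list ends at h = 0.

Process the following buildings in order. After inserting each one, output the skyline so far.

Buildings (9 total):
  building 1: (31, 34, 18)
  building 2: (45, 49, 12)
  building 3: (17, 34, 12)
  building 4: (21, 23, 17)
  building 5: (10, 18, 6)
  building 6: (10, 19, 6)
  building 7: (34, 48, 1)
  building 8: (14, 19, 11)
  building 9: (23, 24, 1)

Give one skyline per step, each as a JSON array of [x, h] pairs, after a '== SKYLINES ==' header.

== SKYLINES ==
[[31,18],[34,0]]
[[31,18],[34,0],[45,12],[49,0]]
[[17,12],[31,18],[34,0],[45,12],[49,0]]
[[17,12],[21,17],[23,12],[31,18],[34,0],[45,12],[49,0]]
[[10,6],[17,12],[21,17],[23,12],[31,18],[34,0],[45,12],[49,0]]
[[10,6],[17,12],[21,17],[23,12],[31,18],[34,0],[45,12],[49,0]]
[[10,6],[17,12],[21,17],[23,12],[31,18],[34,1],[45,12],[49,0]]
[[10,6],[14,11],[17,12],[21,17],[23,12],[31,18],[34,1],[45,12],[49,0]]
[[10,6],[14,11],[17,12],[21,17],[23,12],[31,18],[34,1],[45,12],[49,0]]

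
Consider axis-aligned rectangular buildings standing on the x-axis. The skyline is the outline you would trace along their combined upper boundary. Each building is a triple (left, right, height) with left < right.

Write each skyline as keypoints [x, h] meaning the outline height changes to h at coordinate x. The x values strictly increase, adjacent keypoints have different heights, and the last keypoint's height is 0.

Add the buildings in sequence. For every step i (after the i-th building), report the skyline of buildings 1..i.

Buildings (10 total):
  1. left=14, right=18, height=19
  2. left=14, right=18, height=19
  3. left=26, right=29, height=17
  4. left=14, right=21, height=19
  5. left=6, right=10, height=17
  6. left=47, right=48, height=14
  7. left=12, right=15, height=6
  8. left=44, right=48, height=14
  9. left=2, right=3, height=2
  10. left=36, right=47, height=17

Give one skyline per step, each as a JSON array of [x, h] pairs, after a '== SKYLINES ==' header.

== SKYLINES ==
[[14,19],[18,0]]
[[14,19],[18,0]]
[[14,19],[18,0],[26,17],[29,0]]
[[14,19],[21,0],[26,17],[29,0]]
[[6,17],[10,0],[14,19],[21,0],[26,17],[29,0]]
[[6,17],[10,0],[14,19],[21,0],[26,17],[29,0],[47,14],[48,0]]
[[6,17],[10,0],[12,6],[14,19],[21,0],[26,17],[29,0],[47,14],[48,0]]
[[6,17],[10,0],[12,6],[14,19],[21,0],[26,17],[29,0],[44,14],[48,0]]
[[2,2],[3,0],[6,17],[10,0],[12,6],[14,19],[21,0],[26,17],[29,0],[44,14],[48,0]]
[[2,2],[3,0],[6,17],[10,0],[12,6],[14,19],[21,0],[26,17],[29,0],[36,17],[47,14],[48,0]]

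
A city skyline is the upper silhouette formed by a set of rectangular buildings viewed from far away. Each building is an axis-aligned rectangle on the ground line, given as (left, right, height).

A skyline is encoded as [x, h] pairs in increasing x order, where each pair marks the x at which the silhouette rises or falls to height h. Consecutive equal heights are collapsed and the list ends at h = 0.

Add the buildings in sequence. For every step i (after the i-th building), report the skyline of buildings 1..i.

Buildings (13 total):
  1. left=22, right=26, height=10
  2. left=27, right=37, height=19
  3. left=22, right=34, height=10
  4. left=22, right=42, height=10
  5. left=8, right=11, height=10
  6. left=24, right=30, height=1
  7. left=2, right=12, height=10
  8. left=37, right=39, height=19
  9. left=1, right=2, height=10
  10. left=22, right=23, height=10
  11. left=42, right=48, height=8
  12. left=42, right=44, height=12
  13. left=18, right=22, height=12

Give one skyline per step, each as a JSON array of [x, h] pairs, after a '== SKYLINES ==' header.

== SKYLINES ==
[[22,10],[26,0]]
[[22,10],[26,0],[27,19],[37,0]]
[[22,10],[27,19],[37,0]]
[[22,10],[27,19],[37,10],[42,0]]
[[8,10],[11,0],[22,10],[27,19],[37,10],[42,0]]
[[8,10],[11,0],[22,10],[27,19],[37,10],[42,0]]
[[2,10],[12,0],[22,10],[27,19],[37,10],[42,0]]
[[2,10],[12,0],[22,10],[27,19],[39,10],[42,0]]
[[1,10],[12,0],[22,10],[27,19],[39,10],[42,0]]
[[1,10],[12,0],[22,10],[27,19],[39,10],[42,0]]
[[1,10],[12,0],[22,10],[27,19],[39,10],[42,8],[48,0]]
[[1,10],[12,0],[22,10],[27,19],[39,10],[42,12],[44,8],[48,0]]
[[1,10],[12,0],[18,12],[22,10],[27,19],[39,10],[42,12],[44,8],[48,0]]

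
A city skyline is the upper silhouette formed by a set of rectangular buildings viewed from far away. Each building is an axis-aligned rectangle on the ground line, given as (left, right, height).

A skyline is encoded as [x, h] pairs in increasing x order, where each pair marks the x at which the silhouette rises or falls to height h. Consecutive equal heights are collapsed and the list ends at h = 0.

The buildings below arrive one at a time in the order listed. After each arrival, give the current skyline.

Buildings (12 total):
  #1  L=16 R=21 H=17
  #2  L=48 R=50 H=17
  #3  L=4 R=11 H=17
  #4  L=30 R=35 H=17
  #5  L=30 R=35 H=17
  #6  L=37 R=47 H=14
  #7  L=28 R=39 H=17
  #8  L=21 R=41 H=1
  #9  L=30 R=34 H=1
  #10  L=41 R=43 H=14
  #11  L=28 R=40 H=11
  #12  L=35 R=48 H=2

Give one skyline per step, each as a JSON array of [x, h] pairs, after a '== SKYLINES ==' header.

== SKYLINES ==
[[16,17],[21,0]]
[[16,17],[21,0],[48,17],[50,0]]
[[4,17],[11,0],[16,17],[21,0],[48,17],[50,0]]
[[4,17],[11,0],[16,17],[21,0],[30,17],[35,0],[48,17],[50,0]]
[[4,17],[11,0],[16,17],[21,0],[30,17],[35,0],[48,17],[50,0]]
[[4,17],[11,0],[16,17],[21,0],[30,17],[35,0],[37,14],[47,0],[48,17],[50,0]]
[[4,17],[11,0],[16,17],[21,0],[28,17],[39,14],[47,0],[48,17],[50,0]]
[[4,17],[11,0],[16,17],[21,1],[28,17],[39,14],[47,0],[48,17],[50,0]]
[[4,17],[11,0],[16,17],[21,1],[28,17],[39,14],[47,0],[48,17],[50,0]]
[[4,17],[11,0],[16,17],[21,1],[28,17],[39,14],[47,0],[48,17],[50,0]]
[[4,17],[11,0],[16,17],[21,1],[28,17],[39,14],[47,0],[48,17],[50,0]]
[[4,17],[11,0],[16,17],[21,1],[28,17],[39,14],[47,2],[48,17],[50,0]]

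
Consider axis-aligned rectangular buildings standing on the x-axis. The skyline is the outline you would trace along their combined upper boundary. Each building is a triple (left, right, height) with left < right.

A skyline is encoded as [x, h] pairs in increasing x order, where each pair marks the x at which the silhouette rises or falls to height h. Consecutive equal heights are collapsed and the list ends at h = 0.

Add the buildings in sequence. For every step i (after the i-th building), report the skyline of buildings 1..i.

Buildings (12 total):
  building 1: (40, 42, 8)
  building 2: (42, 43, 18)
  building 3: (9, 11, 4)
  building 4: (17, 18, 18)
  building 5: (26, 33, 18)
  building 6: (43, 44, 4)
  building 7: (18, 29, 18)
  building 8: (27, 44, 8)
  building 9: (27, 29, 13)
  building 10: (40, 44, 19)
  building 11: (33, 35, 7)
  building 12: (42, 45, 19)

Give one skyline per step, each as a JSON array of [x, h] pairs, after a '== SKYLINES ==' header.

== SKYLINES ==
[[40,8],[42,0]]
[[40,8],[42,18],[43,0]]
[[9,4],[11,0],[40,8],[42,18],[43,0]]
[[9,4],[11,0],[17,18],[18,0],[40,8],[42,18],[43,0]]
[[9,4],[11,0],[17,18],[18,0],[26,18],[33,0],[40,8],[42,18],[43,0]]
[[9,4],[11,0],[17,18],[18,0],[26,18],[33,0],[40,8],[42,18],[43,4],[44,0]]
[[9,4],[11,0],[17,18],[33,0],[40,8],[42,18],[43,4],[44,0]]
[[9,4],[11,0],[17,18],[33,8],[42,18],[43,8],[44,0]]
[[9,4],[11,0],[17,18],[33,8],[42,18],[43,8],[44,0]]
[[9,4],[11,0],[17,18],[33,8],[40,19],[44,0]]
[[9,4],[11,0],[17,18],[33,8],[40,19],[44,0]]
[[9,4],[11,0],[17,18],[33,8],[40,19],[45,0]]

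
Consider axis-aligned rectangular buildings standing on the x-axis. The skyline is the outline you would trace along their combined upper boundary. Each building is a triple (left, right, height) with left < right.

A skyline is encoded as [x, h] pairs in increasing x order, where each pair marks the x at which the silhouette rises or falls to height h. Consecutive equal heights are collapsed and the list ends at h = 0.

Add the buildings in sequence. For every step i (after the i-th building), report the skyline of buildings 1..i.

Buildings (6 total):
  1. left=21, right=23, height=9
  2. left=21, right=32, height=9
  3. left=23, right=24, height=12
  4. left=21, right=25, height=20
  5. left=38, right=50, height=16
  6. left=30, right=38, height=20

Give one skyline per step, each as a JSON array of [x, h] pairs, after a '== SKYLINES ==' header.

== SKYLINES ==
[[21,9],[23,0]]
[[21,9],[32,0]]
[[21,9],[23,12],[24,9],[32,0]]
[[21,20],[25,9],[32,0]]
[[21,20],[25,9],[32,0],[38,16],[50,0]]
[[21,20],[25,9],[30,20],[38,16],[50,0]]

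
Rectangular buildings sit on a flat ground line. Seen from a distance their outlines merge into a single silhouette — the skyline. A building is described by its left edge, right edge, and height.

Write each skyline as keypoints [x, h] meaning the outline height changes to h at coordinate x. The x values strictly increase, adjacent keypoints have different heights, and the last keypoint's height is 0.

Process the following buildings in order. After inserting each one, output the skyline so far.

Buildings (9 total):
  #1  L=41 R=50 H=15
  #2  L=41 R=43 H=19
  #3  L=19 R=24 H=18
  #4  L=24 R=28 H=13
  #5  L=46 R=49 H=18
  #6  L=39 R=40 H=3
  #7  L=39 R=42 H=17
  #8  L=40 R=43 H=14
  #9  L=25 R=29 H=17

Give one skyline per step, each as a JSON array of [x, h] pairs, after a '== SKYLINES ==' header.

== SKYLINES ==
[[41,15],[50,0]]
[[41,19],[43,15],[50,0]]
[[19,18],[24,0],[41,19],[43,15],[50,0]]
[[19,18],[24,13],[28,0],[41,19],[43,15],[50,0]]
[[19,18],[24,13],[28,0],[41,19],[43,15],[46,18],[49,15],[50,0]]
[[19,18],[24,13],[28,0],[39,3],[40,0],[41,19],[43,15],[46,18],[49,15],[50,0]]
[[19,18],[24,13],[28,0],[39,17],[41,19],[43,15],[46,18],[49,15],[50,0]]
[[19,18],[24,13],[28,0],[39,17],[41,19],[43,15],[46,18],[49,15],[50,0]]
[[19,18],[24,13],[25,17],[29,0],[39,17],[41,19],[43,15],[46,18],[49,15],[50,0]]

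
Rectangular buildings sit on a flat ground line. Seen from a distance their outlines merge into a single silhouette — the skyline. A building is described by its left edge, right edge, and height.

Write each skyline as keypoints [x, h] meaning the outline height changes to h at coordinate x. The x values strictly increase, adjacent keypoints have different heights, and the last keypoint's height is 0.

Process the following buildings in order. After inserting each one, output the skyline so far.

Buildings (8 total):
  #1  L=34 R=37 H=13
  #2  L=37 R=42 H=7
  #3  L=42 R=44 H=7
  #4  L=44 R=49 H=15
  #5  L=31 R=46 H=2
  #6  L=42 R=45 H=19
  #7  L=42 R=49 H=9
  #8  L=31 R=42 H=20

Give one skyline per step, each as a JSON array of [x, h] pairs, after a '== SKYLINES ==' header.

== SKYLINES ==
[[34,13],[37,0]]
[[34,13],[37,7],[42,0]]
[[34,13],[37,7],[44,0]]
[[34,13],[37,7],[44,15],[49,0]]
[[31,2],[34,13],[37,7],[44,15],[49,0]]
[[31,2],[34,13],[37,7],[42,19],[45,15],[49,0]]
[[31,2],[34,13],[37,7],[42,19],[45,15],[49,0]]
[[31,20],[42,19],[45,15],[49,0]]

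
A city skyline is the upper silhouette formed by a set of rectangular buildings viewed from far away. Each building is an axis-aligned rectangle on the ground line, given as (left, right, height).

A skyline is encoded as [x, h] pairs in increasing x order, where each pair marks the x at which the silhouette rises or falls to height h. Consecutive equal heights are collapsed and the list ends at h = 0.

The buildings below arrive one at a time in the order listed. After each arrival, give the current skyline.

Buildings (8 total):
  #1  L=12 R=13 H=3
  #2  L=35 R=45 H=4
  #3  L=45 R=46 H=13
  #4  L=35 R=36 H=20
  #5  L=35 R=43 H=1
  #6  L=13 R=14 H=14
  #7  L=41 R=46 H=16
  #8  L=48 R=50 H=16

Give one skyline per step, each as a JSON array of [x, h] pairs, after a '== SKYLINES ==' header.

== SKYLINES ==
[[12,3],[13,0]]
[[12,3],[13,0],[35,4],[45,0]]
[[12,3],[13,0],[35,4],[45,13],[46,0]]
[[12,3],[13,0],[35,20],[36,4],[45,13],[46,0]]
[[12,3],[13,0],[35,20],[36,4],[45,13],[46,0]]
[[12,3],[13,14],[14,0],[35,20],[36,4],[45,13],[46,0]]
[[12,3],[13,14],[14,0],[35,20],[36,4],[41,16],[46,0]]
[[12,3],[13,14],[14,0],[35,20],[36,4],[41,16],[46,0],[48,16],[50,0]]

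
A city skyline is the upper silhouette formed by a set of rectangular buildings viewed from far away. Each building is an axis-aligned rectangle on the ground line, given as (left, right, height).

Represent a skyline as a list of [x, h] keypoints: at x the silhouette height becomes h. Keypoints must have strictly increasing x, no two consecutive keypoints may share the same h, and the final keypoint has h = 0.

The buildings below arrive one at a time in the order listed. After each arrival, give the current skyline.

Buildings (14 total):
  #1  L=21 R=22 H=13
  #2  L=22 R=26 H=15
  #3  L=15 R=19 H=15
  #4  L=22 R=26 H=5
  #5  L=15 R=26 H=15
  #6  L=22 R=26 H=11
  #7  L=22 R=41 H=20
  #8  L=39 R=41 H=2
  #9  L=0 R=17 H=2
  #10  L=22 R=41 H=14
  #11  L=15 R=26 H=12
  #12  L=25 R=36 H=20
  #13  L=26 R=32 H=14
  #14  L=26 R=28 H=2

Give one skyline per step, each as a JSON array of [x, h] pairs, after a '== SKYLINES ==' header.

== SKYLINES ==
[[21,13],[22,0]]
[[21,13],[22,15],[26,0]]
[[15,15],[19,0],[21,13],[22,15],[26,0]]
[[15,15],[19,0],[21,13],[22,15],[26,0]]
[[15,15],[26,0]]
[[15,15],[26,0]]
[[15,15],[22,20],[41,0]]
[[15,15],[22,20],[41,0]]
[[0,2],[15,15],[22,20],[41,0]]
[[0,2],[15,15],[22,20],[41,0]]
[[0,2],[15,15],[22,20],[41,0]]
[[0,2],[15,15],[22,20],[41,0]]
[[0,2],[15,15],[22,20],[41,0]]
[[0,2],[15,15],[22,20],[41,0]]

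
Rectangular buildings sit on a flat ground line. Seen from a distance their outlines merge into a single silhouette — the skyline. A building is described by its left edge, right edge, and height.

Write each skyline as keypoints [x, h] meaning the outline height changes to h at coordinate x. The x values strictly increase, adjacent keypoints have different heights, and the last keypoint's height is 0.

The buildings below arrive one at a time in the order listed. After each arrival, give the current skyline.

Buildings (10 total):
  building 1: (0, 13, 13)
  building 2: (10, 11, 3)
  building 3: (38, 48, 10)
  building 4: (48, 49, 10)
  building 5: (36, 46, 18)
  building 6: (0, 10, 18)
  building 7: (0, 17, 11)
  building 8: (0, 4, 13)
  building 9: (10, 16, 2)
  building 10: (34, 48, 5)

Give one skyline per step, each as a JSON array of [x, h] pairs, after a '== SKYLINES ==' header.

== SKYLINES ==
[[0,13],[13,0]]
[[0,13],[13,0]]
[[0,13],[13,0],[38,10],[48,0]]
[[0,13],[13,0],[38,10],[49,0]]
[[0,13],[13,0],[36,18],[46,10],[49,0]]
[[0,18],[10,13],[13,0],[36,18],[46,10],[49,0]]
[[0,18],[10,13],[13,11],[17,0],[36,18],[46,10],[49,0]]
[[0,18],[10,13],[13,11],[17,0],[36,18],[46,10],[49,0]]
[[0,18],[10,13],[13,11],[17,0],[36,18],[46,10],[49,0]]
[[0,18],[10,13],[13,11],[17,0],[34,5],[36,18],[46,10],[49,0]]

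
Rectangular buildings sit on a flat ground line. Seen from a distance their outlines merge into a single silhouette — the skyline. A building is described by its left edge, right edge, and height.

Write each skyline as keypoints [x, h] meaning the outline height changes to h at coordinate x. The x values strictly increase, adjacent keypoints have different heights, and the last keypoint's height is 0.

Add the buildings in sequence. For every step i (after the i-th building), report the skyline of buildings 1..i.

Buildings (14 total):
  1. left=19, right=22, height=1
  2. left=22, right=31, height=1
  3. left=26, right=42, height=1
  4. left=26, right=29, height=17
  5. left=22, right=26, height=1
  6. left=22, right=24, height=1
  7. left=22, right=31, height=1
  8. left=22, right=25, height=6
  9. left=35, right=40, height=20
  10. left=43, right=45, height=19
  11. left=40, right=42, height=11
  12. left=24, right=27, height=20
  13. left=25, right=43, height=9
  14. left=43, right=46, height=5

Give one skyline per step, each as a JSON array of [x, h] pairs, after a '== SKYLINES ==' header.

== SKYLINES ==
[[19,1],[22,0]]
[[19,1],[31,0]]
[[19,1],[42,0]]
[[19,1],[26,17],[29,1],[42,0]]
[[19,1],[26,17],[29,1],[42,0]]
[[19,1],[26,17],[29,1],[42,0]]
[[19,1],[26,17],[29,1],[42,0]]
[[19,1],[22,6],[25,1],[26,17],[29,1],[42,0]]
[[19,1],[22,6],[25,1],[26,17],[29,1],[35,20],[40,1],[42,0]]
[[19,1],[22,6],[25,1],[26,17],[29,1],[35,20],[40,1],[42,0],[43,19],[45,0]]
[[19,1],[22,6],[25,1],[26,17],[29,1],[35,20],[40,11],[42,0],[43,19],[45,0]]
[[19,1],[22,6],[24,20],[27,17],[29,1],[35,20],[40,11],[42,0],[43,19],[45,0]]
[[19,1],[22,6],[24,20],[27,17],[29,9],[35,20],[40,11],[42,9],[43,19],[45,0]]
[[19,1],[22,6],[24,20],[27,17],[29,9],[35,20],[40,11],[42,9],[43,19],[45,5],[46,0]]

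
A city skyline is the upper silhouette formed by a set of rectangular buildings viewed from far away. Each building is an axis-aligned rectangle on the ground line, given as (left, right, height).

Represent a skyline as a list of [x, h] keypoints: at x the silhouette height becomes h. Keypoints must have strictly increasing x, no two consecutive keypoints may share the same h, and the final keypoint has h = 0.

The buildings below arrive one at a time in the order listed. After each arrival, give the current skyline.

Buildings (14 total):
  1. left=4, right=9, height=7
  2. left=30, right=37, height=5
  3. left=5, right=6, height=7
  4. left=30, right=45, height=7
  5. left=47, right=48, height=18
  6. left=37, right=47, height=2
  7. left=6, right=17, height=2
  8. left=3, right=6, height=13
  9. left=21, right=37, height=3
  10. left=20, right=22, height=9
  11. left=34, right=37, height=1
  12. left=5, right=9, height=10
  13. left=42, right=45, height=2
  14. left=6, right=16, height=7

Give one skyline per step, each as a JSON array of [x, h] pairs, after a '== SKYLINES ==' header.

== SKYLINES ==
[[4,7],[9,0]]
[[4,7],[9,0],[30,5],[37,0]]
[[4,7],[9,0],[30,5],[37,0]]
[[4,7],[9,0],[30,7],[45,0]]
[[4,7],[9,0],[30,7],[45,0],[47,18],[48,0]]
[[4,7],[9,0],[30,7],[45,2],[47,18],[48,0]]
[[4,7],[9,2],[17,0],[30,7],[45,2],[47,18],[48,0]]
[[3,13],[6,7],[9,2],[17,0],[30,7],[45,2],[47,18],[48,0]]
[[3,13],[6,7],[9,2],[17,0],[21,3],[30,7],[45,2],[47,18],[48,0]]
[[3,13],[6,7],[9,2],[17,0],[20,9],[22,3],[30,7],[45,2],[47,18],[48,0]]
[[3,13],[6,7],[9,2],[17,0],[20,9],[22,3],[30,7],[45,2],[47,18],[48,0]]
[[3,13],[6,10],[9,2],[17,0],[20,9],[22,3],[30,7],[45,2],[47,18],[48,0]]
[[3,13],[6,10],[9,2],[17,0],[20,9],[22,3],[30,7],[45,2],[47,18],[48,0]]
[[3,13],[6,10],[9,7],[16,2],[17,0],[20,9],[22,3],[30,7],[45,2],[47,18],[48,0]]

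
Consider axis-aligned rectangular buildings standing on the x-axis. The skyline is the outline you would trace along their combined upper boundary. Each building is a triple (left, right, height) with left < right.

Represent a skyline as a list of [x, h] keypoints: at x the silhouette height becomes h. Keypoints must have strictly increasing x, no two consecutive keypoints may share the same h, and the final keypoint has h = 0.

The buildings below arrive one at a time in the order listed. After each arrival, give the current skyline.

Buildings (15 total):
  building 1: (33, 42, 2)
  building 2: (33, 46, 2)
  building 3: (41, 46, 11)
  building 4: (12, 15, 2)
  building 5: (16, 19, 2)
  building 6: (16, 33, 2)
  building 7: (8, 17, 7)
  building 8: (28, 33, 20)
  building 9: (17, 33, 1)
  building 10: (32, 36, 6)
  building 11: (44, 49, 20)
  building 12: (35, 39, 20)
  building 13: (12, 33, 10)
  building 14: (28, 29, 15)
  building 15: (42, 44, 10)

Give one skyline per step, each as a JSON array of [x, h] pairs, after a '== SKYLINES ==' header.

== SKYLINES ==
[[33,2],[42,0]]
[[33,2],[46,0]]
[[33,2],[41,11],[46,0]]
[[12,2],[15,0],[33,2],[41,11],[46,0]]
[[12,2],[15,0],[16,2],[19,0],[33,2],[41,11],[46,0]]
[[12,2],[15,0],[16,2],[41,11],[46,0]]
[[8,7],[17,2],[41,11],[46,0]]
[[8,7],[17,2],[28,20],[33,2],[41,11],[46,0]]
[[8,7],[17,2],[28,20],[33,2],[41,11],[46,0]]
[[8,7],[17,2],[28,20],[33,6],[36,2],[41,11],[46,0]]
[[8,7],[17,2],[28,20],[33,6],[36,2],[41,11],[44,20],[49,0]]
[[8,7],[17,2],[28,20],[33,6],[35,20],[39,2],[41,11],[44,20],[49,0]]
[[8,7],[12,10],[28,20],[33,6],[35,20],[39,2],[41,11],[44,20],[49,0]]
[[8,7],[12,10],[28,20],[33,6],[35,20],[39,2],[41,11],[44,20],[49,0]]
[[8,7],[12,10],[28,20],[33,6],[35,20],[39,2],[41,11],[44,20],[49,0]]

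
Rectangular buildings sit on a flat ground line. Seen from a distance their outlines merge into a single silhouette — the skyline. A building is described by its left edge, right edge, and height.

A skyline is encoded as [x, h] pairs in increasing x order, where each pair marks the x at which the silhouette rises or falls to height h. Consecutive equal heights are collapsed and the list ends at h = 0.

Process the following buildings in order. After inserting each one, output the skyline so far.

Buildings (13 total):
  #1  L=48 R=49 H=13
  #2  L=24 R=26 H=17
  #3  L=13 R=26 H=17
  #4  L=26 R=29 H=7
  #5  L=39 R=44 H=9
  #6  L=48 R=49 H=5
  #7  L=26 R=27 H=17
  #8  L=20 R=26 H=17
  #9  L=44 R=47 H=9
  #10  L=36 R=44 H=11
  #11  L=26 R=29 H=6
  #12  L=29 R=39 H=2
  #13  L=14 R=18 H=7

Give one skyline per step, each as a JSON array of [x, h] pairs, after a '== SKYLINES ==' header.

== SKYLINES ==
[[48,13],[49,0]]
[[24,17],[26,0],[48,13],[49,0]]
[[13,17],[26,0],[48,13],[49,0]]
[[13,17],[26,7],[29,0],[48,13],[49,0]]
[[13,17],[26,7],[29,0],[39,9],[44,0],[48,13],[49,0]]
[[13,17],[26,7],[29,0],[39,9],[44,0],[48,13],[49,0]]
[[13,17],[27,7],[29,0],[39,9],[44,0],[48,13],[49,0]]
[[13,17],[27,7],[29,0],[39,9],[44,0],[48,13],[49,0]]
[[13,17],[27,7],[29,0],[39,9],[47,0],[48,13],[49,0]]
[[13,17],[27,7],[29,0],[36,11],[44,9],[47,0],[48,13],[49,0]]
[[13,17],[27,7],[29,0],[36,11],[44,9],[47,0],[48,13],[49,0]]
[[13,17],[27,7],[29,2],[36,11],[44,9],[47,0],[48,13],[49,0]]
[[13,17],[27,7],[29,2],[36,11],[44,9],[47,0],[48,13],[49,0]]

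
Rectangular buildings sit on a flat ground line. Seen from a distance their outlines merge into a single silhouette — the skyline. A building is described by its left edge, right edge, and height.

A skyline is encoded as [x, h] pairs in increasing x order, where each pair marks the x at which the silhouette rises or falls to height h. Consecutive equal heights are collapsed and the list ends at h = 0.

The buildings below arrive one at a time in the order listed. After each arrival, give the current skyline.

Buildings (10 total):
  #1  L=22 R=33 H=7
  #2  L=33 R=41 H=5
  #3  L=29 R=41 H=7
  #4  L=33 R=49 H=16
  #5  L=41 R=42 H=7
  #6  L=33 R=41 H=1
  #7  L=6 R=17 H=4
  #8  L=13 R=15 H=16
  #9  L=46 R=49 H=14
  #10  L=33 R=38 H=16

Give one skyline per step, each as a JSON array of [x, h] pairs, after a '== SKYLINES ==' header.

== SKYLINES ==
[[22,7],[33,0]]
[[22,7],[33,5],[41,0]]
[[22,7],[41,0]]
[[22,7],[33,16],[49,0]]
[[22,7],[33,16],[49,0]]
[[22,7],[33,16],[49,0]]
[[6,4],[17,0],[22,7],[33,16],[49,0]]
[[6,4],[13,16],[15,4],[17,0],[22,7],[33,16],[49,0]]
[[6,4],[13,16],[15,4],[17,0],[22,7],[33,16],[49,0]]
[[6,4],[13,16],[15,4],[17,0],[22,7],[33,16],[49,0]]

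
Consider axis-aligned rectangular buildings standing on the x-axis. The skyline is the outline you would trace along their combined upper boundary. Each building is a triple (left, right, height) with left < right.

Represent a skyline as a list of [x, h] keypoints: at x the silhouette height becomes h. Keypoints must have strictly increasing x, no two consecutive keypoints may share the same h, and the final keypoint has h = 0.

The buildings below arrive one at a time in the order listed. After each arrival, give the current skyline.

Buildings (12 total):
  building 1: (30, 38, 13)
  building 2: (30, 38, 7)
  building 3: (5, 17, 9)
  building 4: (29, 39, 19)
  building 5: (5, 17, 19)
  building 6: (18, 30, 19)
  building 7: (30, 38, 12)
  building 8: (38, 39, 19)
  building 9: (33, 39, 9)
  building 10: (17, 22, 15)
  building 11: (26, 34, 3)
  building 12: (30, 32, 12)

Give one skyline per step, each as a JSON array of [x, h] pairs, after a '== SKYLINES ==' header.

== SKYLINES ==
[[30,13],[38,0]]
[[30,13],[38,0]]
[[5,9],[17,0],[30,13],[38,0]]
[[5,9],[17,0],[29,19],[39,0]]
[[5,19],[17,0],[29,19],[39,0]]
[[5,19],[17,0],[18,19],[39,0]]
[[5,19],[17,0],[18,19],[39,0]]
[[5,19],[17,0],[18,19],[39,0]]
[[5,19],[17,0],[18,19],[39,0]]
[[5,19],[17,15],[18,19],[39,0]]
[[5,19],[17,15],[18,19],[39,0]]
[[5,19],[17,15],[18,19],[39,0]]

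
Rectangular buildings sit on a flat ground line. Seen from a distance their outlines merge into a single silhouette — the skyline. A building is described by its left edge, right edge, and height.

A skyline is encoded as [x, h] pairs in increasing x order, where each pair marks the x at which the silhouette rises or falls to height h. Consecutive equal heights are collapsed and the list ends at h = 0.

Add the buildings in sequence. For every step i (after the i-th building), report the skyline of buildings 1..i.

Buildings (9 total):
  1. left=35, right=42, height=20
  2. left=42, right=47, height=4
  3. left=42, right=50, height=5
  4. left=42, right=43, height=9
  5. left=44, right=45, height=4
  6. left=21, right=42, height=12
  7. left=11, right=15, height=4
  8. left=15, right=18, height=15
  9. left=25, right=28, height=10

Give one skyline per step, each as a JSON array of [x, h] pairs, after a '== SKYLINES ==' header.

== SKYLINES ==
[[35,20],[42,0]]
[[35,20],[42,4],[47,0]]
[[35,20],[42,5],[50,0]]
[[35,20],[42,9],[43,5],[50,0]]
[[35,20],[42,9],[43,5],[50,0]]
[[21,12],[35,20],[42,9],[43,5],[50,0]]
[[11,4],[15,0],[21,12],[35,20],[42,9],[43,5],[50,0]]
[[11,4],[15,15],[18,0],[21,12],[35,20],[42,9],[43,5],[50,0]]
[[11,4],[15,15],[18,0],[21,12],[35,20],[42,9],[43,5],[50,0]]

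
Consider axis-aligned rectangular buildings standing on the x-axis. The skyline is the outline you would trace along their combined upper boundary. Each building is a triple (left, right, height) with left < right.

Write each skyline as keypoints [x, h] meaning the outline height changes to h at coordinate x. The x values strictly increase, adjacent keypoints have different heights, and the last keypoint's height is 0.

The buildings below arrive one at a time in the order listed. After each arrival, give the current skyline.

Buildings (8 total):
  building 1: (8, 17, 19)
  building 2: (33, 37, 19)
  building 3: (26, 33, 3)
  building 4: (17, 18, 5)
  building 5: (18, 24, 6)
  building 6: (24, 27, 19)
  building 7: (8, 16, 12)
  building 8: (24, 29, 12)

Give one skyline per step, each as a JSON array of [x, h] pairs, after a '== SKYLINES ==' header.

== SKYLINES ==
[[8,19],[17,0]]
[[8,19],[17,0],[33,19],[37,0]]
[[8,19],[17,0],[26,3],[33,19],[37,0]]
[[8,19],[17,5],[18,0],[26,3],[33,19],[37,0]]
[[8,19],[17,5],[18,6],[24,0],[26,3],[33,19],[37,0]]
[[8,19],[17,5],[18,6],[24,19],[27,3],[33,19],[37,0]]
[[8,19],[17,5],[18,6],[24,19],[27,3],[33,19],[37,0]]
[[8,19],[17,5],[18,6],[24,19],[27,12],[29,3],[33,19],[37,0]]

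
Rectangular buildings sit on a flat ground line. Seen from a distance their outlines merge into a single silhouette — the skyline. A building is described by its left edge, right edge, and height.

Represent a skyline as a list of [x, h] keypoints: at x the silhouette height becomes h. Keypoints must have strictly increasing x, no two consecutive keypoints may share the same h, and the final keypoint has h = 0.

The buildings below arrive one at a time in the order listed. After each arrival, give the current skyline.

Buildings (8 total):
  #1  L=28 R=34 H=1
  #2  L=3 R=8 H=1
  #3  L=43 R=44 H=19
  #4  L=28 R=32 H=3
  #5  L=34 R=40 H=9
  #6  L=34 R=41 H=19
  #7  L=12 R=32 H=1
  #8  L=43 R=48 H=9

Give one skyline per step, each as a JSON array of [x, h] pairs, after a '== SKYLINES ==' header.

== SKYLINES ==
[[28,1],[34,0]]
[[3,1],[8,0],[28,1],[34,0]]
[[3,1],[8,0],[28,1],[34,0],[43,19],[44,0]]
[[3,1],[8,0],[28,3],[32,1],[34,0],[43,19],[44,0]]
[[3,1],[8,0],[28,3],[32,1],[34,9],[40,0],[43,19],[44,0]]
[[3,1],[8,0],[28,3],[32,1],[34,19],[41,0],[43,19],[44,0]]
[[3,1],[8,0],[12,1],[28,3],[32,1],[34,19],[41,0],[43,19],[44,0]]
[[3,1],[8,0],[12,1],[28,3],[32,1],[34,19],[41,0],[43,19],[44,9],[48,0]]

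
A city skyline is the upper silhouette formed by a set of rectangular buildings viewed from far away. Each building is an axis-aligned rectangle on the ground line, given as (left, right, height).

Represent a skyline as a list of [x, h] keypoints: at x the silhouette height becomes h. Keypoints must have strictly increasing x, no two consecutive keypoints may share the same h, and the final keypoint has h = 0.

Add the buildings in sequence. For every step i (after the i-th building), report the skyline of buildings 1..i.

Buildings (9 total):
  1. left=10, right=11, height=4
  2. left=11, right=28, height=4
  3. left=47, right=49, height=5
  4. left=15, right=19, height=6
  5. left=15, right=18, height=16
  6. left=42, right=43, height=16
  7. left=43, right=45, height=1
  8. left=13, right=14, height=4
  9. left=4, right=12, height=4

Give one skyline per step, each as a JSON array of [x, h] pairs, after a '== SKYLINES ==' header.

== SKYLINES ==
[[10,4],[11,0]]
[[10,4],[28,0]]
[[10,4],[28,0],[47,5],[49,0]]
[[10,4],[15,6],[19,4],[28,0],[47,5],[49,0]]
[[10,4],[15,16],[18,6],[19,4],[28,0],[47,5],[49,0]]
[[10,4],[15,16],[18,6],[19,4],[28,0],[42,16],[43,0],[47,5],[49,0]]
[[10,4],[15,16],[18,6],[19,4],[28,0],[42,16],[43,1],[45,0],[47,5],[49,0]]
[[10,4],[15,16],[18,6],[19,4],[28,0],[42,16],[43,1],[45,0],[47,5],[49,0]]
[[4,4],[15,16],[18,6],[19,4],[28,0],[42,16],[43,1],[45,0],[47,5],[49,0]]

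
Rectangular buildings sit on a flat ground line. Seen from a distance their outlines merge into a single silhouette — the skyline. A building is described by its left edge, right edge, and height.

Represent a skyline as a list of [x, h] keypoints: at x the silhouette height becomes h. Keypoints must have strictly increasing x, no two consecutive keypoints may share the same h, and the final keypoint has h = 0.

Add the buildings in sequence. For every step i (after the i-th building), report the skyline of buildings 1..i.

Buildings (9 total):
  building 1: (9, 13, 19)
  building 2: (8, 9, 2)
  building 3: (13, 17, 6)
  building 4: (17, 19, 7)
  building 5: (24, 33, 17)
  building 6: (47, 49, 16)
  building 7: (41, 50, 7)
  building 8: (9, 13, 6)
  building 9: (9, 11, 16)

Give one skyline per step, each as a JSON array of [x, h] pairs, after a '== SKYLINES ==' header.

== SKYLINES ==
[[9,19],[13,0]]
[[8,2],[9,19],[13,0]]
[[8,2],[9,19],[13,6],[17,0]]
[[8,2],[9,19],[13,6],[17,7],[19,0]]
[[8,2],[9,19],[13,6],[17,7],[19,0],[24,17],[33,0]]
[[8,2],[9,19],[13,6],[17,7],[19,0],[24,17],[33,0],[47,16],[49,0]]
[[8,2],[9,19],[13,6],[17,7],[19,0],[24,17],[33,0],[41,7],[47,16],[49,7],[50,0]]
[[8,2],[9,19],[13,6],[17,7],[19,0],[24,17],[33,0],[41,7],[47,16],[49,7],[50,0]]
[[8,2],[9,19],[13,6],[17,7],[19,0],[24,17],[33,0],[41,7],[47,16],[49,7],[50,0]]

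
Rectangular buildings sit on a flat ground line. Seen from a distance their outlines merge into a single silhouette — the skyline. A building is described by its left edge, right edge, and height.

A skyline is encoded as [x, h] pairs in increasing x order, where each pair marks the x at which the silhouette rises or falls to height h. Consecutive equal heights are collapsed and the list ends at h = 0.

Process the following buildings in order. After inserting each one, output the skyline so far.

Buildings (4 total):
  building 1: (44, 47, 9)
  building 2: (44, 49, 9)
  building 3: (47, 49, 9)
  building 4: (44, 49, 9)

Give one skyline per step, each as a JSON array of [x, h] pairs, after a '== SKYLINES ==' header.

== SKYLINES ==
[[44,9],[47,0]]
[[44,9],[49,0]]
[[44,9],[49,0]]
[[44,9],[49,0]]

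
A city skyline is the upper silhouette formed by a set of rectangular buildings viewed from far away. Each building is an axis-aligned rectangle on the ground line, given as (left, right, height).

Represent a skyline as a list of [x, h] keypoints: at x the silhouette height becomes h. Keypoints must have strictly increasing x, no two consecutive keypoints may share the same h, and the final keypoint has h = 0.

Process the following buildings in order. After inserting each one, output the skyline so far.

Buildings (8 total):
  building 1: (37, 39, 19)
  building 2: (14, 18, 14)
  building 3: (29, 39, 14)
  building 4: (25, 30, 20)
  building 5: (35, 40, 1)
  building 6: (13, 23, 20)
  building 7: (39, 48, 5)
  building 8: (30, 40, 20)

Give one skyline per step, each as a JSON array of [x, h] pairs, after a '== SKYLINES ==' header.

== SKYLINES ==
[[37,19],[39,0]]
[[14,14],[18,0],[37,19],[39,0]]
[[14,14],[18,0],[29,14],[37,19],[39,0]]
[[14,14],[18,0],[25,20],[30,14],[37,19],[39,0]]
[[14,14],[18,0],[25,20],[30,14],[37,19],[39,1],[40,0]]
[[13,20],[23,0],[25,20],[30,14],[37,19],[39,1],[40,0]]
[[13,20],[23,0],[25,20],[30,14],[37,19],[39,5],[48,0]]
[[13,20],[23,0],[25,20],[40,5],[48,0]]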